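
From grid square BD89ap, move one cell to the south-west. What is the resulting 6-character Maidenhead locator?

Longitude subsquare a = 0; −1 → -1, wraps to 23 = x, carry into square.
Longitude square 8; −1 → 7.
Latitude subsquare p = 15; −1 → 14 = o.

BD79xo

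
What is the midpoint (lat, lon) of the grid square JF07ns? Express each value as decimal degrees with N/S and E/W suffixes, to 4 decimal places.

Field J=9, F=5: +9·20° lon, +5·10° lat → SW at lon 0°, lat -40°.
Square 0, 7: +0·2° lon, +7·1° lat → SW at lon 0°, lat -33°.
Subsquare n=13, s=18: +13·0.0833333° lon, +18·0.0416667° lat → SW at lon 1.08333°, lat -32.25°.
Cell spans 0.0833333° lon × 0.0416667° lat. Centre is SW corner plus half of each.
latitude 32.2292° S, longitude 1.1250° E.

32.2292° S, 1.1250° E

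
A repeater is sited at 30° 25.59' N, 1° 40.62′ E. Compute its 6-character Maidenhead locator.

JM00uk

Add 180° to longitude and 90° to latitude: 181.6770, 120.4265.
Field: 181.6770/20 → 9 → J, 120.4265/10 → 12 → M; chars JM.
Square: 1.6770/2 → 0, 0.4265/1 → 0; chars 00.
Subsquare: 1.6770/0.0833333 → 20 → u, 0.4265/0.0416667 → 10 → k; chars uk.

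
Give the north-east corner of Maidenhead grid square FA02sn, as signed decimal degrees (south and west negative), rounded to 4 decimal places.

Field F=5, A=0: +5·20° lon, +0·10° lat → SW at lon -80°, lat -90°.
Square 0, 2: +0·2° lon, +2·1° lat → SW at lon -80°, lat -88°.
Subsquare s=18, n=13: +18·0.0833333° lon, +13·0.0416667° lat → SW at lon -78.5°, lat -87.4583°.
Cell spans 0.0833333° lon × 0.0416667° lat. NE corner is SW corner plus one full cell.
latitude -87.4167, longitude -78.4167.

-87.4167, -78.4167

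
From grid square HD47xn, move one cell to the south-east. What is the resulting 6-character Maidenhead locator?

HD57am

Longitude subsquare x = 23; +1 → 24, wraps to 0 = a, carry into square.
Longitude square 4; +1 → 5.
Latitude subsquare n = 13; −1 → 12 = m.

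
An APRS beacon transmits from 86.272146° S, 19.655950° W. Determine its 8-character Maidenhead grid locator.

IA03er14

Add 180° to longitude and 90° to latitude: 160.34405, 3.72785.
Field: lon ⌊160.34405/20⌋ = 8 → I; lat ⌊3.72785/10⌋ = 0 → A.
Square: lon ⌊0.34405/2⌋ = 0; lat ⌊3.72785/1⌋ = 3.
Subsquare: lon ⌊0.34405/0.0833333⌋ = 4 → e; lat ⌊0.72785/0.0416667⌋ = 17 → r.
Extended square: lon ⌊0.01072/0.00833333⌋ = 1; lat ⌊0.01952/0.00416667⌋ = 4.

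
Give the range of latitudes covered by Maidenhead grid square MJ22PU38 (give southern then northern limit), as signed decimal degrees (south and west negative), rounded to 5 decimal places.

2.86667, 2.87083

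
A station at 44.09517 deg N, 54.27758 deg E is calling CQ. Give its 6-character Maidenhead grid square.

LN74dc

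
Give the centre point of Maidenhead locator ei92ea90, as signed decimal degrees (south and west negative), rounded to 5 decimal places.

-7.99792, -81.58750

Field E=4, I=8: +4·20° lon, +8·10° lat → SW at lon -100°, lat -10°.
Square 9, 2: +9·2° lon, +2·1° lat → SW at lon -82°, lat -8°.
Subsquare e=4, a=0: +4·0.0833333° lon, +0·0.0416667° lat → SW at lon -81.6667°, lat -8°.
Extended square 9, 0: +9·0.00833333° lon, +0·0.00416667° lat → SW at lon -81.5917°, lat -8°.
Cell spans 0.00833333° lon × 0.00416667° lat. Centre is SW corner plus half of each.
latitude -7.99792, longitude -81.58750.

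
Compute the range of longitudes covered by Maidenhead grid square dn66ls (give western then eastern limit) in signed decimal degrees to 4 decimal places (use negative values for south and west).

-107.0833, -107.0000

Field D=3, N=13: +3·20° lon, +13·10° lat → SW at lon -120°, lat 40°.
Square 6, 6: +6·2° lon, +6·1° lat → SW at lon -108°, lat 46°.
Subsquare l=11, s=18: +11·0.0833333° lon, +18·0.0416667° lat → SW at lon -107.083°, lat 46.75°.
Cell spans 0.0833333° lon × 0.0416667° lat.
west -107.0833, east -107.0000.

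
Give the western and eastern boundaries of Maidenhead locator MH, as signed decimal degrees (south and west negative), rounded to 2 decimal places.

60.00, 80.00

Field M=12, H=7: +12·20° lon, +7·10° lat → SW at lon 60°, lat -20°.
Cell spans 20° lon × 10° lat.
west 60.00, east 80.00.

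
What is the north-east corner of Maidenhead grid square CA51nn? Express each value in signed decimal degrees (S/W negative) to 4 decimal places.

-88.4167, -128.8333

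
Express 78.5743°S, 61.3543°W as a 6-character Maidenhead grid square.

Shift to the Maidenhead origin (180°W, 90°S): lon 118.6457, lat 11.4257.
Field (20°×10°, letters A–R): 118.6457/20 → 5 → F, 11.4257/10 → 1 → B; chars FB.
Square (2°×1°, digits 0–9): 18.6457/2 → 9, 1.4257/1 → 1; chars 91.
Subsquare (5′×2.5′, letters a–x): 0.6457/0.0833333 → 7 → h, 0.4257/0.0416667 → 10 → k; chars hk.

FB91hk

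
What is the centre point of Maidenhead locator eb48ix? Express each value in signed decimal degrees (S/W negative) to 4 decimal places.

-71.0208, -91.2917

Field E=4, B=1: +4·20° lon, +1·10° lat → SW at lon -100°, lat -80°.
Square 4, 8: +4·2° lon, +8·1° lat → SW at lon -92°, lat -72°.
Subsquare i=8, x=23: +8·0.0833333° lon, +23·0.0416667° lat → SW at lon -91.3333°, lat -71.0417°.
Cell spans 0.0833333° lon × 0.0416667° lat. Centre is SW corner plus half of each.
latitude -71.0208, longitude -91.2917.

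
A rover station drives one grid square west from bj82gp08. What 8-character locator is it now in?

Longitude extended square 0; −1 → -1, wraps to 9, carry into subsquare.
Longitude subsquare g = 6; −1 → 5 = f.
The latitude characters are unchanged.

BJ82fp98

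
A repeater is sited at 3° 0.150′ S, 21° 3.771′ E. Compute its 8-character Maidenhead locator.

KI06mx79

Add 180° to longitude and 90° to latitude: 201.06285, 86.99750.
Field: lon ⌊201.06285/20⌋ = 10 → K; lat ⌊86.99750/10⌋ = 8 → I.
Square: lon ⌊1.06285/2⌋ = 0; lat ⌊6.99750/1⌋ = 6.
Subsquare: lon ⌊1.06285/0.0833333⌋ = 12 → m; lat ⌊0.99750/0.0416667⌋ = 23 → x.
Extended square: lon ⌊0.06285/0.00833333⌋ = 7; lat ⌊0.03917/0.00416667⌋ = 9.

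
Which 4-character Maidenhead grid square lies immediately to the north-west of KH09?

Longitude square 0; −1 → -1, wraps to 9, carry into field.
Longitude field K = 10; −1 → 9 = J.
Latitude square 9; +1 → 10, wraps to 0, carry into field.
Latitude field H = 7; +1 → 8 = I.

JI90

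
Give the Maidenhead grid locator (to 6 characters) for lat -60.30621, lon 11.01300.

JC59mq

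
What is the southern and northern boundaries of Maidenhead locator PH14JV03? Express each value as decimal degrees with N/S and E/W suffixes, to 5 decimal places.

15.11250° S, 15.10833° S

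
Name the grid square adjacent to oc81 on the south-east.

OC90

Longitude square 8; +1 → 9.
Latitude square 1; −1 → 0.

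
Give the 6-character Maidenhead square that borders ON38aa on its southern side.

ON37ax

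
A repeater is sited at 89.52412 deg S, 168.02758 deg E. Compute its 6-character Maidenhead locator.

RA40al

Shift to the Maidenhead origin (180°W, 90°S): lon 348.0276, lat 0.4759.
Field (20°×10°, letters A–R): lon ⌊348.0276/20⌋ = 17 → R; lat ⌊0.4759/10⌋ = 0 → A.
Square (2°×1°, digits 0–9): lon ⌊8.0276/2⌋ = 4; lat ⌊0.4759/1⌋ = 0.
Subsquare (5′×2.5′, letters a–x): lon ⌊0.0276/0.0833333⌋ = 0 → a; lat ⌊0.4759/0.0416667⌋ = 11 → l.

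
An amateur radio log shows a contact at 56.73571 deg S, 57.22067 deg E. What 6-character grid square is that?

LD83og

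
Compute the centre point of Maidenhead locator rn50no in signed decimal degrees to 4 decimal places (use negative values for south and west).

40.6042, 171.1250

Field R=17, N=13: +17·20° lon, +13·10° lat → SW at lon 160°, lat 40°.
Square 5, 0: +5·2° lon, +0·1° lat → SW at lon 170°, lat 40°.
Subsquare n=13, o=14: +13·0.0833333° lon, +14·0.0416667° lat → SW at lon 171.083°, lat 40.5833°.
Cell spans 0.0833333° lon × 0.0416667° lat. Centre is SW corner plus half of each.
latitude 40.6042, longitude 171.1250.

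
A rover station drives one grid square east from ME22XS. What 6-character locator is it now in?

ME32as

Longitude subsquare x = 23; +1 → 24, wraps to 0 = a, carry into square.
Longitude square 2; +1 → 3.
The latitude characters are unchanged.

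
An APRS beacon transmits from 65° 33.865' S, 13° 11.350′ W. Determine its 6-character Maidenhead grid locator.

IC34jk

Offset from 180°W / 90°S: lon 166.8108°, lat 24.4356°.
Field (20°×10°, letters A–R): 166.8108/20 → 8 → I, 24.4356/10 → 2 → C; chars IC.
Square (2°×1°, digits 0–9): 6.8108/2 → 3, 4.4356/1 → 4; chars 34.
Subsquare (5′×2.5′, letters a–x): 0.8108/0.0833333 → 9 → j, 0.4356/0.0416667 → 10 → k; chars jk.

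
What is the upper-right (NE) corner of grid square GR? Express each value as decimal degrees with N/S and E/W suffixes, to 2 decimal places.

Field G=6, R=17: +6·20° lon, +17·10° lat → SW at lon -60°, lat 80°.
Cell spans 20° lon × 10° lat. NE corner is SW corner plus one full cell.
latitude 90.00° N, longitude 40.00° W.

90.00° N, 40.00° W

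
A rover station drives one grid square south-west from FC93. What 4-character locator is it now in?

FC82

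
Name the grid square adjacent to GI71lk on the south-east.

GI71mj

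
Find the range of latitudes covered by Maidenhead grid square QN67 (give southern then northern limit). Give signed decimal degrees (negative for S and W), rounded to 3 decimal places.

47.000, 48.000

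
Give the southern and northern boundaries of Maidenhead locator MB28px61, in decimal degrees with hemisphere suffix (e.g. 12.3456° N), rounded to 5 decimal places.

Field M=12, B=1: +12·20° lon, +1·10° lat → SW at lon 60°, lat -80°.
Square 2, 8: +2·2° lon, +8·1° lat → SW at lon 64°, lat -72°.
Subsquare p=15, x=23: +15·0.0833333° lon, +23·0.0416667° lat → SW at lon 65.25°, lat -71.0417°.
Extended square 6, 1: +6·0.00833333° lon, +1·0.00416667° lat → SW at lon 65.3°, lat -71.0375°.
Cell spans 0.00833333° lon × 0.00416667° lat.
south 71.03750° S, north 71.03333° S.

71.03750° S, 71.03333° S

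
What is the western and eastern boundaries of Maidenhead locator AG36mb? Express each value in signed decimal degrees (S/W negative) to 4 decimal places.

Field A=0, G=6: +0·20° lon, +6·10° lat → SW at lon -180°, lat -30°.
Square 3, 6: +3·2° lon, +6·1° lat → SW at lon -174°, lat -24°.
Subsquare m=12, b=1: +12·0.0833333° lon, +1·0.0416667° lat → SW at lon -173°, lat -23.9583°.
Cell spans 0.0833333° lon × 0.0416667° lat.
west -173.0000, east -172.9167.

-173.0000, -172.9167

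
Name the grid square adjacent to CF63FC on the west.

Longitude subsquare f = 5; −1 → 4 = e.
The latitude characters are unchanged.

CF63ec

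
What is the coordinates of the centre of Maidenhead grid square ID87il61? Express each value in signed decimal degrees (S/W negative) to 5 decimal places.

-52.53542, -3.27917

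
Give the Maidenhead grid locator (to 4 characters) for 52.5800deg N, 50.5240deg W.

GO42

Add 180° to longitude and 90° to latitude: 129.48, 142.58.
Field: 129.48/20 → 6 → G, 142.58/10 → 14 → O; chars GO.
Square: 9.48/2 → 4, 2.58/1 → 2; chars 42.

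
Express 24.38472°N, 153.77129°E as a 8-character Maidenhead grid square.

Offset from 180°W / 90°S: lon 333.77129°, lat 114.38472°.
Field: lon ⌊333.77129/20⌋ = 16 → Q; lat ⌊114.38472/10⌋ = 11 → L.
Square: lon ⌊13.77129/2⌋ = 6; lat ⌊4.38472/1⌋ = 4.
Subsquare: lon ⌊1.77129/0.0833333⌋ = 21 → v; lat ⌊0.38472/0.0416667⌋ = 9 → j.
Extended square: lon ⌊0.02129/0.00833333⌋ = 2; lat ⌊0.00972/0.00416667⌋ = 2.

QL64vj22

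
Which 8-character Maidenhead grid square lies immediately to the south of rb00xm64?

Latitude extended square 4; −1 → 3.
The longitude characters are unchanged.

RB00xm63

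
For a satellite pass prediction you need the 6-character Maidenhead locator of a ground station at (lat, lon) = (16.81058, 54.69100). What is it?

LK76it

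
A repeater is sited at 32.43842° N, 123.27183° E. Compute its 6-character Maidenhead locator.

Add 180° to longitude and 90° to latitude: 303.2718, 122.4384.
Field: 303.2718/20 → 15 → P, 122.4384/10 → 12 → M; chars PM.
Square: 3.2718/2 → 1, 2.4384/1 → 2; chars 12.
Subsquare: 1.2718/0.0833333 → 15 → p, 0.4384/0.0416667 → 10 → k; chars pk.

PM12pk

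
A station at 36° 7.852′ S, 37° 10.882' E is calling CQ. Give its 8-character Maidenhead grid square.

KF83ou18

Shift to the Maidenhead origin (180°W, 90°S): lon 217.18137, lat 53.86913.
Field: lon ⌊217.18137/20⌋ = 10 → K; lat ⌊53.86913/10⌋ = 5 → F.
Square: lon ⌊17.18137/2⌋ = 8; lat ⌊3.86913/1⌋ = 3.
Subsquare: lon ⌊1.18137/0.0833333⌋ = 14 → o; lat ⌊0.86913/0.0416667⌋ = 20 → u.
Extended square: lon ⌊0.01470/0.00833333⌋ = 1; lat ⌊0.03580/0.00416667⌋ = 8.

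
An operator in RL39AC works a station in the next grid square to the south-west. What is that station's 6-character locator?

RL29xb

Longitude subsquare a = 0; −1 → -1, wraps to 23 = x, carry into square.
Longitude square 3; −1 → 2.
Latitude subsquare c = 2; −1 → 1 = b.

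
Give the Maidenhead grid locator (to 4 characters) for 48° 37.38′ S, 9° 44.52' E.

Shift to the Maidenhead origin (180°W, 90°S): lon 189.74, lat 41.38.
Field (20°×10°, letters A–R): 189.74/20 → 9 → J, 41.38/10 → 4 → E; chars JE.
Square (2°×1°, digits 0–9): 9.74/2 → 4, 1.38/1 → 1; chars 41.

JE41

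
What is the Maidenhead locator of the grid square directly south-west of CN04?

BN93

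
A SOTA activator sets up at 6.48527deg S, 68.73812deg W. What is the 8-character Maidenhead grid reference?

Add 180° to longitude and 90° to latitude: 111.26188, 83.51473.
Field: 111.26188/20 → 5 → F, 83.51473/10 → 8 → I; chars FI.
Square: 11.26188/2 → 5, 3.51473/1 → 3; chars 53.
Subsquare: 1.26188/0.0833333 → 15 → p, 0.51473/0.0416667 → 12 → m; chars pm.
Extended square: 0.01188/0.00833333 → 1, 0.01473/0.00416667 → 3; chars 13.

FI53pm13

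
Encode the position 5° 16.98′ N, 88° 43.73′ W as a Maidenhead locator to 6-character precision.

Offset from 180°W / 90°S: lon 91.2712°, lat 95.2830°.
Field: 91.2712/20 → 4 → E, 95.2830/10 → 9 → J; chars EJ.
Square: 11.2712/2 → 5, 5.2830/1 → 5; chars 55.
Subsquare: 1.2712/0.0833333 → 15 → p, 0.2830/0.0416667 → 6 → g; chars pg.

EJ55pg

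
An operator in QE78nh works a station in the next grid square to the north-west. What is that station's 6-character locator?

QE78mi

Longitude subsquare n = 13; −1 → 12 = m.
Latitude subsquare h = 7; +1 → 8 = i.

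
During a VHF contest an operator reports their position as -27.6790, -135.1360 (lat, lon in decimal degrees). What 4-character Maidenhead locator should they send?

Offset from 180°W / 90°S: lon 44.86°, lat 62.32°.
Field: lon ⌊44.86/20⌋ = 2 → C; lat ⌊62.32/10⌋ = 6 → G.
Square: lon ⌊4.86/2⌋ = 2; lat ⌊2.32/1⌋ = 2.

CG22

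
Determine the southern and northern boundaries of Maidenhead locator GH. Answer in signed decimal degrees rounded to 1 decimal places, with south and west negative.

-20.0, -10.0

Field G=6, H=7: +6·20° lon, +7·10° lat → SW at lon -60°, lat -20°.
Cell spans 20° lon × 10° lat.
south -20.0, north -10.0.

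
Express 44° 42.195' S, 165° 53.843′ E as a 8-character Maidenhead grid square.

Offset from 180°W / 90°S: lon 345.89738°, lat 45.29675°.
Field: lon ⌊345.89738/20⌋ = 17 → R; lat ⌊45.29675/10⌋ = 4 → E.
Square: lon ⌊5.89738/2⌋ = 2; lat ⌊5.29675/1⌋ = 5.
Subsquare: lon ⌊1.89738/0.0833333⌋ = 22 → w; lat ⌊0.29675/0.0416667⌋ = 7 → h.
Extended square: lon ⌊0.06405/0.00833333⌋ = 7; lat ⌊0.00508/0.00416667⌋ = 1.

RE25wh71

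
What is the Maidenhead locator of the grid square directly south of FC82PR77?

FC82pr76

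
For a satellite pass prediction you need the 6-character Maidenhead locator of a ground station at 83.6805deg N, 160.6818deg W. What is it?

AR93pq

Add 180° to longitude and 90° to latitude: 19.3182, 173.6805.
Field (20°×10°, letters A–R): 19.3182/20 → 0 → A, 173.6805/10 → 17 → R; chars AR.
Square (2°×1°, digits 0–9): 19.3182/2 → 9, 3.6805/1 → 3; chars 93.
Subsquare (5′×2.5′, letters a–x): 1.3182/0.0833333 → 15 → p, 0.6805/0.0416667 → 16 → q; chars pq.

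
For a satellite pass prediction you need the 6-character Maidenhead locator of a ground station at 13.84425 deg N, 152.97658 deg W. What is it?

Add 180° to longitude and 90° to latitude: 27.0234, 103.8443.
Field: lon ⌊27.0234/20⌋ = 1 → B; lat ⌊103.8443/10⌋ = 10 → K.
Square: lon ⌊7.0234/2⌋ = 3; lat ⌊3.8443/1⌋ = 3.
Subsquare: lon ⌊1.0234/0.0833333⌋ = 12 → m; lat ⌊0.8443/0.0416667⌋ = 20 → u.

BK33mu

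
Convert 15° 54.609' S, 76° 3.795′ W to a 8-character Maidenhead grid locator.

FH14xc21

Offset from 180°W / 90°S: lon 103.93675°, lat 74.08985°.
Field: 103.93675/20 → 5 → F, 74.08985/10 → 7 → H; chars FH.
Square: 3.93675/2 → 1, 4.08985/1 → 4; chars 14.
Subsquare: 1.93675/0.0833333 → 23 → x, 0.08985/0.0416667 → 2 → c; chars xc.
Extended square: 0.02008/0.00833333 → 2, 0.00652/0.00416667 → 1; chars 21.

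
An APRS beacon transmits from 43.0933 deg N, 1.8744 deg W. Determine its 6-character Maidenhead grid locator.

IN93bc

Offset from 180°W / 90°S: lon 178.1256°, lat 133.0933°.
Field (20°×10°, letters A–R): 178.1256/20 → 8 → I, 133.0933/10 → 13 → N; chars IN.
Square (2°×1°, digits 0–9): 18.1256/2 → 9, 3.0933/1 → 3; chars 93.
Subsquare (5′×2.5′, letters a–x): 0.1256/0.0833333 → 1 → b, 0.0933/0.0416667 → 2 → c; chars bc.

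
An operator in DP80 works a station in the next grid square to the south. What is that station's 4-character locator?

DO89

Latitude square 0; −1 → -1, wraps to 9, carry into field.
Latitude field P = 15; −1 → 14 = O.
The longitude characters are unchanged.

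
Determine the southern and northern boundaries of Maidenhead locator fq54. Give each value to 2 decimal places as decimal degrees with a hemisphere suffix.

74.00° N, 75.00° N

Field F=5, Q=16: +5·20° lon, +16·10° lat → SW at lon -80°, lat 70°.
Square 5, 4: +5·2° lon, +4·1° lat → SW at lon -70°, lat 74°.
Cell spans 2° lon × 1° lat.
south 74.00° N, north 75.00° N.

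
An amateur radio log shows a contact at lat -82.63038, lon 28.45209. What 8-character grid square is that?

KA47fi48

Offset from 180°W / 90°S: lon 208.45209°, lat 7.36962°.
Field (20°×10°, letters A–R): lon ⌊208.45209/20⌋ = 10 → K; lat ⌊7.36962/10⌋ = 0 → A.
Square (2°×1°, digits 0–9): lon ⌊8.45209/2⌋ = 4; lat ⌊7.36962/1⌋ = 7.
Subsquare (5′×2.5′, letters a–x): lon ⌊0.45209/0.0833333⌋ = 5 → f; lat ⌊0.36962/0.0416667⌋ = 8 → i.
Extended square (30″×15″, digits 0–9): lon ⌊0.03542/0.00833333⌋ = 4; lat ⌊0.03629/0.00416667⌋ = 8.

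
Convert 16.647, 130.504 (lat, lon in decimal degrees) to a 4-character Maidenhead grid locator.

Offset from 180°W / 90°S: lon 310.50°, lat 106.65°.
Field (20°×10°, letters A–R): 310.50/20 → 15 → P, 106.65/10 → 10 → K; chars PK.
Square (2°×1°, digits 0–9): 10.50/2 → 5, 6.65/1 → 6; chars 56.

PK56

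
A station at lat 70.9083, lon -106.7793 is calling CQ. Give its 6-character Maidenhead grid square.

Offset from 180°W / 90°S: lon 73.2207°, lat 160.9083°.
Field: 73.2207/20 → 3 → D, 160.9083/10 → 16 → Q; chars DQ.
Square: 13.2207/2 → 6, 0.9083/1 → 0; chars 60.
Subsquare: 1.2207/0.0833333 → 14 → o, 0.9083/0.0416667 → 21 → v; chars ov.

DQ60ov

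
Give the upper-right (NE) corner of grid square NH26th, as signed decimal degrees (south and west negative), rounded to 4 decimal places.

-13.6667, 85.6667

Field N=13, H=7: +13·20° lon, +7·10° lat → SW at lon 80°, lat -20°.
Square 2, 6: +2·2° lon, +6·1° lat → SW at lon 84°, lat -14°.
Subsquare t=19, h=7: +19·0.0833333° lon, +7·0.0416667° lat → SW at lon 85.5833°, lat -13.7083°.
Cell spans 0.0833333° lon × 0.0416667° lat. NE corner is SW corner plus one full cell.
latitude -13.6667, longitude 85.6667.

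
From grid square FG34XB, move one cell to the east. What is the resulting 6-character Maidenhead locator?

FG44ab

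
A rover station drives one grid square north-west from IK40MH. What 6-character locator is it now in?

IK40li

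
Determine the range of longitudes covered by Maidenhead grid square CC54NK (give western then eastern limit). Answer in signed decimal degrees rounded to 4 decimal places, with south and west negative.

Field C=2, C=2: +2·20° lon, +2·10° lat → SW at lon -140°, lat -70°.
Square 5, 4: +5·2° lon, +4·1° lat → SW at lon -130°, lat -66°.
Subsquare n=13, k=10: +13·0.0833333° lon, +10·0.0416667° lat → SW at lon -128.917°, lat -65.5833°.
Cell spans 0.0833333° lon × 0.0416667° lat.
west -128.9167, east -128.8333.

-128.9167, -128.8333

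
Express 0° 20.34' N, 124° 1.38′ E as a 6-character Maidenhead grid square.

PJ20ai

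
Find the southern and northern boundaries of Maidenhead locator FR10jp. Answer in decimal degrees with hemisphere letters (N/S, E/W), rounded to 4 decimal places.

80.6250° N, 80.6667° N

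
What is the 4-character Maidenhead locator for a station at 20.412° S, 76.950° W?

Offset from 180°W / 90°S: lon 103.05°, lat 69.59°.
Field: lon ⌊103.05/20⌋ = 5 → F; lat ⌊69.59/10⌋ = 6 → G.
Square: lon ⌊3.05/2⌋ = 1; lat ⌊9.59/1⌋ = 9.

FG19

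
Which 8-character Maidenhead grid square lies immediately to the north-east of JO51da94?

JO51ea05

Longitude extended square 9; +1 → 10, wraps to 0, carry into subsquare.
Longitude subsquare d = 3; +1 → 4 = e.
Latitude extended square 4; +1 → 5.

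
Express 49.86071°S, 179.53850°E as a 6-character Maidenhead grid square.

Offset from 180°W / 90°S: lon 359.5385°, lat 40.1393°.
Field: 359.5385/20 → 17 → R, 40.1393/10 → 4 → E; chars RE.
Square: 19.5385/2 → 9, 0.1393/1 → 0; chars 90.
Subsquare: 1.5385/0.0833333 → 18 → s, 0.1393/0.0416667 → 3 → d; chars sd.

RE90sd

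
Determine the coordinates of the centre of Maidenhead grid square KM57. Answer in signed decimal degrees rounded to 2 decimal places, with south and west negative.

37.50, 31.00

Field K=10, M=12: +10·20° lon, +12·10° lat → SW at lon 20°, lat 30°.
Square 5, 7: +5·2° lon, +7·1° lat → SW at lon 30°, lat 37°.
Cell spans 2° lon × 1° lat. Centre is SW corner plus half of each.
latitude 37.50, longitude 31.00.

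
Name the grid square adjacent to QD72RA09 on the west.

Longitude extended square 0; −1 → -1, wraps to 9, carry into subsquare.
Longitude subsquare r = 17; −1 → 16 = q.
The latitude characters are unchanged.

QD72qa99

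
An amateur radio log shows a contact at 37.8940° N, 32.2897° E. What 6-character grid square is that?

KM67dv

Offset from 180°W / 90°S: lon 212.2897°, lat 127.8940°.
Field: lon ⌊212.2897/20⌋ = 10 → K; lat ⌊127.8940/10⌋ = 12 → M.
Square: lon ⌊12.2897/2⌋ = 6; lat ⌊7.8940/1⌋ = 7.
Subsquare: lon ⌊0.2897/0.0833333⌋ = 3 → d; lat ⌊0.8940/0.0416667⌋ = 21 → v.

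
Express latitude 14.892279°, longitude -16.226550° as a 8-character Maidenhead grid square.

IK14vv24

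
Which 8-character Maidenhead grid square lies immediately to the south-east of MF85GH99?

MF85hh08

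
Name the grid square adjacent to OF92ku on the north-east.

Longitude subsquare k = 10; +1 → 11 = l.
Latitude subsquare u = 20; +1 → 21 = v.

OF92lv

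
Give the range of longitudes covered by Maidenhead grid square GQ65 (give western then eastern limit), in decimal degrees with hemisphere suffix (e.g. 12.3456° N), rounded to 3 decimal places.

48.000° W, 46.000° W

Field G=6, Q=16: +6·20° lon, +16·10° lat → SW at lon -60°, lat 70°.
Square 6, 5: +6·2° lon, +5·1° lat → SW at lon -48°, lat 75°.
Cell spans 2° lon × 1° lat.
west 48.000° W, east 46.000° W.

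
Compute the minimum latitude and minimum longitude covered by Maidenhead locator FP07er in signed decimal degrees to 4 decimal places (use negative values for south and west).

67.7083, -79.6667

Field F=5, P=15: +5·20° lon, +15·10° lat → SW at lon -80°, lat 60°.
Square 0, 7: +0·2° lon, +7·1° lat → SW at lon -80°, lat 67°.
Subsquare e=4, r=17: +4·0.0833333° lon, +17·0.0416667° lat → SW at lon -79.6667°, lat 67.7083°.
latitude 67.7083, longitude -79.6667.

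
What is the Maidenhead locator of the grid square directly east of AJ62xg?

AJ72ag

Longitude subsquare x = 23; +1 → 24, wraps to 0 = a, carry into square.
Longitude square 6; +1 → 7.
The latitude characters are unchanged.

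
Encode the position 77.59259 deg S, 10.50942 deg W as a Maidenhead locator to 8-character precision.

IB42rj87

Shift to the Maidenhead origin (180°W, 90°S): lon 169.49058, lat 12.40741.
Field: 169.49058/20 → 8 → I, 12.40741/10 → 1 → B; chars IB.
Square: 9.49058/2 → 4, 2.40741/1 → 2; chars 42.
Subsquare: 1.49058/0.0833333 → 17 → r, 0.40741/0.0416667 → 9 → j; chars rj.
Extended square: 0.07391/0.00833333 → 8, 0.03241/0.00416667 → 7; chars 87.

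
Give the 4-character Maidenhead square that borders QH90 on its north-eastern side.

RH01

Longitude square 9; +1 → 10, wraps to 0, carry into field.
Longitude field Q = 16; +1 → 17 = R.
Latitude square 0; +1 → 1.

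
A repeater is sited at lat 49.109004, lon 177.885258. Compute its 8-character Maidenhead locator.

RN89wc66

Offset from 180°W / 90°S: lon 357.88526°, lat 139.10900°.
Field: 357.88526/20 → 17 → R, 139.10900/10 → 13 → N; chars RN.
Square: 17.88526/2 → 8, 9.10900/1 → 9; chars 89.
Subsquare: 1.88526/0.0833333 → 22 → w, 0.10900/0.0416667 → 2 → c; chars wc.
Extended square: 0.05192/0.00833333 → 6, 0.02567/0.00416667 → 6; chars 66.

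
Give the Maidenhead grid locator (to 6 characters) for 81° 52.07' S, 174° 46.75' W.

AA28od

Shift to the Maidenhead origin (180°W, 90°S): lon 5.2208, lat 8.1322.
Field (20°×10°, letters A–R): lon ⌊5.2208/20⌋ = 0 → A; lat ⌊8.1322/10⌋ = 0 → A.
Square (2°×1°, digits 0–9): lon ⌊5.2208/2⌋ = 2; lat ⌊8.1322/1⌋ = 8.
Subsquare (5′×2.5′, letters a–x): lon ⌊1.2208/0.0833333⌋ = 14 → o; lat ⌊0.1322/0.0416667⌋ = 3 → d.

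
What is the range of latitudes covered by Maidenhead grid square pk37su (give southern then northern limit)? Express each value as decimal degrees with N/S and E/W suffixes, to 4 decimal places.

17.8333° N, 17.8750° N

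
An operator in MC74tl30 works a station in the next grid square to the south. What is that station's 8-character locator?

MC74tk39

Latitude extended square 0; −1 → -1, wraps to 9, carry into subsquare.
Latitude subsquare l = 11; −1 → 10 = k.
The longitude characters are unchanged.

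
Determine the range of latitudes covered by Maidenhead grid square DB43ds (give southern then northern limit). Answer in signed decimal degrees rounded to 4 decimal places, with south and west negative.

-76.2500, -76.2083

Field D=3, B=1: +3·20° lon, +1·10° lat → SW at lon -120°, lat -80°.
Square 4, 3: +4·2° lon, +3·1° lat → SW at lon -112°, lat -77°.
Subsquare d=3, s=18: +3·0.0833333° lon, +18·0.0416667° lat → SW at lon -111.75°, lat -76.25°.
Cell spans 0.0833333° lon × 0.0416667° lat.
south -76.2500, north -76.2083.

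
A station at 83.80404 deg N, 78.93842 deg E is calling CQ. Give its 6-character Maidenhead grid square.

MR93lt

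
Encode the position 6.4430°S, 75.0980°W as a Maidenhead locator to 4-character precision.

FI23

Add 180° to longitude and 90° to latitude: 104.90, 83.56.
Field: lon ⌊104.90/20⌋ = 5 → F; lat ⌊83.56/10⌋ = 8 → I.
Square: lon ⌊4.90/2⌋ = 2; lat ⌊3.56/1⌋ = 3.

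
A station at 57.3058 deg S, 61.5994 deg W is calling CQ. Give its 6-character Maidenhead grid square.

FD92eq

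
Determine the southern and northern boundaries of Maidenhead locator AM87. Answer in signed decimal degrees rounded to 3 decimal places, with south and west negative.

Field A=0, M=12: +0·20° lon, +12·10° lat → SW at lon -180°, lat 30°.
Square 8, 7: +8·2° lon, +7·1° lat → SW at lon -164°, lat 37°.
Cell spans 2° lon × 1° lat.
south 37.000, north 38.000.

37.000, 38.000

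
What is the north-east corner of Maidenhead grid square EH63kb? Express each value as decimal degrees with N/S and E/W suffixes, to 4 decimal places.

Field E=4, H=7: +4·20° lon, +7·10° lat → SW at lon -100°, lat -20°.
Square 6, 3: +6·2° lon, +3·1° lat → SW at lon -88°, lat -17°.
Subsquare k=10, b=1: +10·0.0833333° lon, +1·0.0416667° lat → SW at lon -87.1667°, lat -16.9583°.
Cell spans 0.0833333° lon × 0.0416667° lat. NE corner is SW corner plus one full cell.
latitude 16.9167° S, longitude 87.0833° W.

16.9167° S, 87.0833° W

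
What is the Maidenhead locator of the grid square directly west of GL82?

GL72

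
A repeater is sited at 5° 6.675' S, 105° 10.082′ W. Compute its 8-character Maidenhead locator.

DI74jv93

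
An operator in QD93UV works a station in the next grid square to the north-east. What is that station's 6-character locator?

QD93vw

Longitude subsquare u = 20; +1 → 21 = v.
Latitude subsquare v = 21; +1 → 22 = w.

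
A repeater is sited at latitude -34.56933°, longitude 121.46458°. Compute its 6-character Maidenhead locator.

PF05rk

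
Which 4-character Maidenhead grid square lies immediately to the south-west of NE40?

ND39

Longitude square 4; −1 → 3.
Latitude square 0; −1 → -1, wraps to 9, carry into field.
Latitude field E = 4; −1 → 3 = D.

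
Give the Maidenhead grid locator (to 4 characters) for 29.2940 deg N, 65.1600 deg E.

ML29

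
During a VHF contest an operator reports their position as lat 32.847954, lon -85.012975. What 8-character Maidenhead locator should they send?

Add 180° to longitude and 90° to latitude: 94.98703, 122.84795.
Field: lon ⌊94.98703/20⌋ = 4 → E; lat ⌊122.84795/10⌋ = 12 → M.
Square: lon ⌊14.98703/2⌋ = 7; lat ⌊2.84795/1⌋ = 2.
Subsquare: lon ⌊0.98703/0.0833333⌋ = 11 → l; lat ⌊0.84795/0.0416667⌋ = 20 → u.
Extended square: lon ⌊0.07036/0.00833333⌋ = 8; lat ⌊0.01462/0.00416667⌋ = 3.

EM72lu83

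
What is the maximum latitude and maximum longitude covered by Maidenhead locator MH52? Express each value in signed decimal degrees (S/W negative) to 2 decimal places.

-17.00, 72.00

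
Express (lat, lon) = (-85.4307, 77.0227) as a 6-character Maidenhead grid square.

Offset from 180°W / 90°S: lon 257.0227°, lat 4.5693°.
Field (20°×10°, letters A–R): lon ⌊257.0227/20⌋ = 12 → M; lat ⌊4.5693/10⌋ = 0 → A.
Square (2°×1°, digits 0–9): lon ⌊17.0227/2⌋ = 8; lat ⌊4.5693/1⌋ = 4.
Subsquare (5′×2.5′, letters a–x): lon ⌊1.0227/0.0833333⌋ = 12 → m; lat ⌊0.5693/0.0416667⌋ = 13 → n.

MA84mn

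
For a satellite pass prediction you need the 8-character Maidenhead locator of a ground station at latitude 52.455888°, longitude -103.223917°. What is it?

DO82jk39

Shift to the Maidenhead origin (180°W, 90°S): lon 76.77608, lat 142.45589.
Field: 76.77608/20 → 3 → D, 142.45589/10 → 14 → O; chars DO.
Square: 16.77608/2 → 8, 2.45589/1 → 2; chars 82.
Subsquare: 0.77608/0.0833333 → 9 → j, 0.45589/0.0416667 → 10 → k; chars jk.
Extended square: 0.02608/0.00833333 → 3, 0.03922/0.00416667 → 9; chars 39.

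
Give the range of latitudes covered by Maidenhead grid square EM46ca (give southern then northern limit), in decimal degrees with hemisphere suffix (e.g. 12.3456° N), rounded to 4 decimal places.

36.0000° N, 36.0417° N

Field E=4, M=12: +4·20° lon, +12·10° lat → SW at lon -100°, lat 30°.
Square 4, 6: +4·2° lon, +6·1° lat → SW at lon -92°, lat 36°.
Subsquare c=2, a=0: +2·0.0833333° lon, +0·0.0416667° lat → SW at lon -91.8333°, lat 36°.
Cell spans 0.0833333° lon × 0.0416667° lat.
south 36.0000° N, north 36.0417° N.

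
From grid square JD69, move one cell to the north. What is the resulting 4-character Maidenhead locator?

JE60

Latitude square 9; +1 → 10, wraps to 0, carry into field.
Latitude field D = 3; +1 → 4 = E.
The longitude characters are unchanged.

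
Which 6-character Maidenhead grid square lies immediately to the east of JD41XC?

JD51ac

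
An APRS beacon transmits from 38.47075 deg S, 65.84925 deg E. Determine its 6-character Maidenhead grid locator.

Add 180° to longitude and 90° to latitude: 245.8492, 51.5292.
Field (20°×10°, letters A–R): lon ⌊245.8492/20⌋ = 12 → M; lat ⌊51.5292/10⌋ = 5 → F.
Square (2°×1°, digits 0–9): lon ⌊5.8492/2⌋ = 2; lat ⌊1.5292/1⌋ = 1.
Subsquare (5′×2.5′, letters a–x): lon ⌊1.8492/0.0833333⌋ = 22 → w; lat ⌊0.5292/0.0416667⌋ = 12 → m.

MF21wm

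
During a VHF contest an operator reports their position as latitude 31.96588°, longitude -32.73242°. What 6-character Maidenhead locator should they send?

HM31px

Offset from 180°W / 90°S: lon 147.2676°, lat 121.9659°.
Field: 147.2676/20 → 7 → H, 121.9659/10 → 12 → M; chars HM.
Square: 7.2676/2 → 3, 1.9659/1 → 1; chars 31.
Subsquare: 1.2676/0.0833333 → 15 → p, 0.9659/0.0416667 → 23 → x; chars px.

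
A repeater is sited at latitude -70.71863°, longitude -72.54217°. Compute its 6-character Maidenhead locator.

FB39rg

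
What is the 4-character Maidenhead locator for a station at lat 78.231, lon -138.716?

Offset from 180°W / 90°S: lon 41.28°, lat 168.23°.
Field (20°×10°, letters A–R): 41.28/20 → 2 → C, 168.23/10 → 16 → Q; chars CQ.
Square (2°×1°, digits 0–9): 1.28/2 → 0, 8.23/1 → 8; chars 08.

CQ08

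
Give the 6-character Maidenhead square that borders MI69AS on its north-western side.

MI59xt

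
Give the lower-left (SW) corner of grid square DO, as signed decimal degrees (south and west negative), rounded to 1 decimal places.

Field D=3, O=14: +3·20° lon, +14·10° lat → SW at lon -120°, lat 50°.
latitude 50.0, longitude -120.0.

50.0, -120.0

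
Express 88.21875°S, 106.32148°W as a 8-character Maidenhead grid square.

DA61us17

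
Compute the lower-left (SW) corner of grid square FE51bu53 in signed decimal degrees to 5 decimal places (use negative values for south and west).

-48.15417, -69.87500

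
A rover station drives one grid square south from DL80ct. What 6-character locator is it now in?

Latitude subsquare t = 19; −1 → 18 = s.
The longitude characters are unchanged.

DL80cs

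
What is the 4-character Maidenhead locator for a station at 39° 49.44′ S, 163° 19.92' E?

Add 180° to longitude and 90° to latitude: 343.33, 50.18.
Field: 343.33/20 → 17 → R, 50.18/10 → 5 → F; chars RF.
Square: 3.33/2 → 1, 0.18/1 → 0; chars 10.

RF10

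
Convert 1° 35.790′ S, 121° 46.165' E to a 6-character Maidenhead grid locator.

PI08vj

Offset from 180°W / 90°S: lon 301.7694°, lat 88.4035°.
Field: lon ⌊301.7694/20⌋ = 15 → P; lat ⌊88.4035/10⌋ = 8 → I.
Square: lon ⌊1.7694/2⌋ = 0; lat ⌊8.4035/1⌋ = 8.
Subsquare: lon ⌊1.7694/0.0833333⌋ = 21 → v; lat ⌊0.4035/0.0416667⌋ = 9 → j.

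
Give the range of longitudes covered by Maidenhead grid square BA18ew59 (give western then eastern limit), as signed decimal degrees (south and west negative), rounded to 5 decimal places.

-157.62500, -157.61667

Field B=1, A=0: +1·20° lon, +0·10° lat → SW at lon -160°, lat -90°.
Square 1, 8: +1·2° lon, +8·1° lat → SW at lon -158°, lat -82°.
Subsquare e=4, w=22: +4·0.0833333° lon, +22·0.0416667° lat → SW at lon -157.667°, lat -81.0833°.
Extended square 5, 9: +5·0.00833333° lon, +9·0.00416667° lat → SW at lon -157.625°, lat -81.0458°.
Cell spans 0.00833333° lon × 0.00416667° lat.
west -157.62500, east -157.61667.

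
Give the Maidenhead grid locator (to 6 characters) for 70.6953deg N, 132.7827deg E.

Shift to the Maidenhead origin (180°W, 90°S): lon 312.7827, lat 160.6953.
Field (20°×10°, letters A–R): 312.7827/20 → 15 → P, 160.6953/10 → 16 → Q; chars PQ.
Square (2°×1°, digits 0–9): 12.7827/2 → 6, 0.6953/1 → 0; chars 60.
Subsquare (5′×2.5′, letters a–x): 0.7827/0.0833333 → 9 → j, 0.6953/0.0416667 → 16 → q; chars jq.

PQ60jq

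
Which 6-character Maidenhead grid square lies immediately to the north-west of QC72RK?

Longitude subsquare r = 17; −1 → 16 = q.
Latitude subsquare k = 10; +1 → 11 = l.

QC72ql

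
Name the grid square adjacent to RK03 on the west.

QK93

Longitude square 0; −1 → -1, wraps to 9, carry into field.
Longitude field R = 17; −1 → 16 = Q.
The latitude characters are unchanged.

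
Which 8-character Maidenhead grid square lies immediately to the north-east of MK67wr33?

Longitude extended square 3; +1 → 4.
Latitude extended square 3; +1 → 4.

MK67wr44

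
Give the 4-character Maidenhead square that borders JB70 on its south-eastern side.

Longitude square 7; +1 → 8.
Latitude square 0; −1 → -1, wraps to 9, carry into field.
Latitude field B = 1; −1 → 0 = A.

JA89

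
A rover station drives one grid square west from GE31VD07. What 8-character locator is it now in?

Longitude extended square 0; −1 → -1, wraps to 9, carry into subsquare.
Longitude subsquare v = 21; −1 → 20 = u.
The latitude characters are unchanged.

GE31ud97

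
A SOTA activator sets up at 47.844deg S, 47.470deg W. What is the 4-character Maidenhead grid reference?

GE62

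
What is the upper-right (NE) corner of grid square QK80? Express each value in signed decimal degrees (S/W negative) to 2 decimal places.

Field Q=16, K=10: +16·20° lon, +10·10° lat → SW at lon 140°, lat 10°.
Square 8, 0: +8·2° lon, +0·1° lat → SW at lon 156°, lat 10°.
Cell spans 2° lon × 1° lat. NE corner is SW corner plus one full cell.
latitude 11.00, longitude 158.00.

11.00, 158.00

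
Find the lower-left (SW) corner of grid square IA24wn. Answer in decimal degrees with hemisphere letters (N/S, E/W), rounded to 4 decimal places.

Field I=8, A=0: +8·20° lon, +0·10° lat → SW at lon -20°, lat -90°.
Square 2, 4: +2·2° lon, +4·1° lat → SW at lon -16°, lat -86°.
Subsquare w=22, n=13: +22·0.0833333° lon, +13·0.0416667° lat → SW at lon -14.1667°, lat -85.4583°.
latitude 85.4583° S, longitude 14.1667° W.

85.4583° S, 14.1667° W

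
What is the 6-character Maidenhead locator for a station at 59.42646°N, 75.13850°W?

Add 180° to longitude and 90° to latitude: 104.8615, 149.4265.
Field (20°×10°, letters A–R): lon ⌊104.8615/20⌋ = 5 → F; lat ⌊149.4265/10⌋ = 14 → O.
Square (2°×1°, digits 0–9): lon ⌊4.8615/2⌋ = 2; lat ⌊9.4265/1⌋ = 9.
Subsquare (5′×2.5′, letters a–x): lon ⌊0.8615/0.0833333⌋ = 10 → k; lat ⌊0.4265/0.0416667⌋ = 10 → k.

FO29kk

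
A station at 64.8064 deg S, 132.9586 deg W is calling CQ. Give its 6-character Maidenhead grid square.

CC35me

Add 180° to longitude and 90° to latitude: 47.0414, 25.1936.
Field (20°×10°, letters A–R): 47.0414/20 → 2 → C, 25.1936/10 → 2 → C; chars CC.
Square (2°×1°, digits 0–9): 7.0414/2 → 3, 5.1936/1 → 5; chars 35.
Subsquare (5′×2.5′, letters a–x): 1.0414/0.0833333 → 12 → m, 0.1936/0.0416667 → 4 → e; chars me.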